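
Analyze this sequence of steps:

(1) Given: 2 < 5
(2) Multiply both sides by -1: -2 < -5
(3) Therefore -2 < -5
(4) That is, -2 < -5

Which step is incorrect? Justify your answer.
Step 2: Multiply both sides by -1: -2 < -5

Step 2 multiplies both sides by -1 but fails to reverse the inequality sign. When multiplying (or dividing) an inequality by a negative number, the direction must be reversed. Since 2 < 5, we should get -2 > -5, i.e., -2 > -5.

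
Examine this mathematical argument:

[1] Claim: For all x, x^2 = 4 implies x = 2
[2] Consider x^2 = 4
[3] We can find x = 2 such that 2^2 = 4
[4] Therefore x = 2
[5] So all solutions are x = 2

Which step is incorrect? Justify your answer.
Step 4: Therefore x = 2

Step 4 incorrectly concludes that x = 2 is the only solution. The proof shows that x = 2 is A solution (existence), but does not show it is the ONLY solution (uniqueness). In fact, x = -2 is also a solution since (-2)^2 = 4. Finding one solution doesn't prove there are no others.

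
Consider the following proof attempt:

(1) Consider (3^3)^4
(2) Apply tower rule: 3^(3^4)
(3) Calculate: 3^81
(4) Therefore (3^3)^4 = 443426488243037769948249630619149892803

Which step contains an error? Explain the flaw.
Step 2: Apply tower rule: 3^(3^4)

Step 2 incorrectly states that (a^b)^c = a^(b^c). The correct rule is (a^b)^c = a^(b×c). The actual value is (3^3)^4 = 3^12 = 531441, not 3^81 = 443426488243037769948249630619149892803.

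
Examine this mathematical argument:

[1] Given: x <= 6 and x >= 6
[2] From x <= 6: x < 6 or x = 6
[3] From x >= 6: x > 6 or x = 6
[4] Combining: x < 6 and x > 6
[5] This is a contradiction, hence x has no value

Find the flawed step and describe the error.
Step 4: Combining: x < 6 and x > 6

Step 4 incorrectly combines the conditions. From x <= 6 and x >= 6, the intersection is x = 6. The error treats the 'or' cases as 'and' requirements. The correct conclusion is that x = 6 is the unique solution, not that no solution exists.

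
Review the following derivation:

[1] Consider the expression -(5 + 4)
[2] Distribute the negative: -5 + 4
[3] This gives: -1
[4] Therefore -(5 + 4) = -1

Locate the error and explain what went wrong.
Step 2: Distribute the negative: -5 + 4

Step 2 incorrectly distributes the negative sign. The correct distribution is -(5 + 4) = -5 - 4 = -9. The negative must be applied to both terms, not just the first. The error treats -(5 + 4) as -5 + 4, which equals -1 instead of -9.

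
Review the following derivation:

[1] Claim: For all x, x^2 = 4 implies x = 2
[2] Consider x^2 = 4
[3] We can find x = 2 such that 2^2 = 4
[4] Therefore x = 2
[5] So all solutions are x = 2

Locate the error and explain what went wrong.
Step 4: Therefore x = 2

Step 4 incorrectly concludes that x = 2 is the only solution. The proof shows that x = 2 is A solution (existence), but does not show it is the ONLY solution (uniqueness). In fact, x = -2 is also a solution since (-2)^2 = 4. Finding one solution doesn't prove there are no others.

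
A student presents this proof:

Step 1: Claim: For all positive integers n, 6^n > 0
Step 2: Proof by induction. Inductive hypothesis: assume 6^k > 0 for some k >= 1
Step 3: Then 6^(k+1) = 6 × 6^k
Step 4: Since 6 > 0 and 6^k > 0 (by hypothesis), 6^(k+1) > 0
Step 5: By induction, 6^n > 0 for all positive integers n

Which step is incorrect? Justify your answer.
Step 5: By induction, 6^n > 0 for all positive integers n

Step 5 concludes the proof by induction, but no base case was ever established. A valid induction proof requires: (1) a base case proving 6^1 > 0, and (2) an inductive step showing IF 6^k > 0 THEN 6^(k+1) > 0. Steps 2-4 correctly establish the inductive step, but without the base case the conclusion in step 5 does not follow.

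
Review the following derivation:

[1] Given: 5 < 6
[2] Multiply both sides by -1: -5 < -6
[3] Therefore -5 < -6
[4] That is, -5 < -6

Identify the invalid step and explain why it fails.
Step 2: Multiply both sides by -1: -5 < -6

Step 2 multiplies both sides by -1 but fails to reverse the inequality sign. When multiplying (or dividing) an inequality by a negative number, the direction must be reversed. Since 5 < 6, we should get -5 > -6, i.e., -5 > -6.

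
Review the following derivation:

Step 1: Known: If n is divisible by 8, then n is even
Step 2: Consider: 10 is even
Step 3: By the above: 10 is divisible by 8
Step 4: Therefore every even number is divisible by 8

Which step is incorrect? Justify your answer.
Step 3: By the above: 10 is divisible by 8

Step 3 commits the fallacy of affirming the consequent. The known fact 'divisible by 8 → even' does NOT imply 'even → divisible by 8'. That would be the converse, which is false. For example, 10 is even but 10 ÷ 8 = 1.25, which is not an integer.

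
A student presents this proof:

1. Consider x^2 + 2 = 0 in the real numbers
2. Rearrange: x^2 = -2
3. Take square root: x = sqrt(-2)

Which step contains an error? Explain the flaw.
Step 3: Take square root: x = sqrt(-2)

Step 3 takes the square root of -2, which is negative. In the real number system, the square root of a negative number is undefined. The equation x^2 + 2 = 0 has no real solutions. Square roots of negative numbers only exist in the complex numbers.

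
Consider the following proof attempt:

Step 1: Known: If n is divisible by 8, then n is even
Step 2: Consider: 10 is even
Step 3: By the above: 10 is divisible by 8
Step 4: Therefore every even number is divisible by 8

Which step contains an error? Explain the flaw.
Step 3: By the above: 10 is divisible by 8

Step 3 commits the fallacy of affirming the consequent. The known fact 'divisible by 8 → even' does NOT imply 'even → divisible by 8'. That would be the converse, which is false. For example, 10 is even but 10 ÷ 8 = 1.25, which is not an integer.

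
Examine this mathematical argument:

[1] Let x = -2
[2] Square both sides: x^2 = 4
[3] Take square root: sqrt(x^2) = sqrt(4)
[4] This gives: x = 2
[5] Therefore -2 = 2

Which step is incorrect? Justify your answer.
Step 4: This gives: x = 2

Step 4 incorrectly states that sqrt(x^2) = x. The correct identity is sqrt(x^2) = |x|. Since x = -2 < 0, we have sqrt(x^2) = |-2| = 2, not x = -2.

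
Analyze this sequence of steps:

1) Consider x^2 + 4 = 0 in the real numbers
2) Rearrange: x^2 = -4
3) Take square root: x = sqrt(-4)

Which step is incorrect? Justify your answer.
Step 3: Take square root: x = sqrt(-4)

Step 3 takes the square root of -4, which is negative. In the real number system, the square root of a negative number is undefined. The equation x^2 + 4 = 0 has no real solutions. Square roots of negative numbers only exist in the complex numbers.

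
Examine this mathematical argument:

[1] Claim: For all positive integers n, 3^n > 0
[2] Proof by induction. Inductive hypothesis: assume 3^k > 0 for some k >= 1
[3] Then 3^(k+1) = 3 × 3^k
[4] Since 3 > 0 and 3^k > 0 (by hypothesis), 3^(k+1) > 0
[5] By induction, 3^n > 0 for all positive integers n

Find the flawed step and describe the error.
Step 5: By induction, 3^n > 0 for all positive integers n

Step 5 concludes the proof by induction, but no base case was ever established. A valid induction proof requires: (1) a base case proving 3^1 > 0, and (2) an inductive step showing IF 3^k > 0 THEN 3^(k+1) > 0. Steps 2-4 correctly establish the inductive step, but without the base case the conclusion in step 5 does not follow.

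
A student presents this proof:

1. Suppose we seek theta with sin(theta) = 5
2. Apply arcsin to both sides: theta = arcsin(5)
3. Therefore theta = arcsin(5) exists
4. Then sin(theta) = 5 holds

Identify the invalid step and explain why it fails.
Step 2: Apply arcsin to both sides: theta = arcsin(5)

Step 2 applies arcsin to 5. However, arcsin(x) is only defined for x in [-1, 1] because sin(theta) can only produce values in that range. Since |5| > 1, arcsin(5) is undefined. There is no angle whose sine equals 5.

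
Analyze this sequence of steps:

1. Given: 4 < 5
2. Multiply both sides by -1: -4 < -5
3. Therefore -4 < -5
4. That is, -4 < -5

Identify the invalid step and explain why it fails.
Step 2: Multiply both sides by -1: -4 < -5

Step 2 multiplies both sides by -1 but fails to reverse the inequality sign. When multiplying (or dividing) an inequality by a negative number, the direction must be reversed. Since 4 < 5, we should get -4 > -5, i.e., -4 > -5.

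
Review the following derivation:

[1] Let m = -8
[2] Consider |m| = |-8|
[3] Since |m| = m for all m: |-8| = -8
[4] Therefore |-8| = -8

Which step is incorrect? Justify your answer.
Step 3: Since |m| = m for all m: |-8| = -8

Step 3 incorrectly states that |m| = m for all m. The correct definition is |m| = m when m >= 0, and |m| = -m when m < 0. Since -8 < 0, we have |-8| = -(-8) = 8, not -8.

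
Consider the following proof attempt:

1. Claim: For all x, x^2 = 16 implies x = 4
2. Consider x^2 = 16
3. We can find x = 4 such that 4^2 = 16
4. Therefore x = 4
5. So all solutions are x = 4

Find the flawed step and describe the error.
Step 4: Therefore x = 4

Step 4 incorrectly concludes that x = 4 is the only solution. The proof shows that x = 4 is A solution (existence), but does not show it is the ONLY solution (uniqueness). In fact, x = -4 is also a solution since (-4)^2 = 16. Finding one solution doesn't prove there are no others.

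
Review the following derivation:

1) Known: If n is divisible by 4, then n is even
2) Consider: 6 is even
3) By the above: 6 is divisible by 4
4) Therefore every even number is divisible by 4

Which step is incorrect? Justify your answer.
Step 3: By the above: 6 is divisible by 4

Step 3 commits the fallacy of affirming the consequent. The known fact 'divisible by 4 → even' does NOT imply 'even → divisible by 4'. That would be the converse, which is false. For example, 6 is even but 6 ÷ 4 = 1.50, which is not an integer.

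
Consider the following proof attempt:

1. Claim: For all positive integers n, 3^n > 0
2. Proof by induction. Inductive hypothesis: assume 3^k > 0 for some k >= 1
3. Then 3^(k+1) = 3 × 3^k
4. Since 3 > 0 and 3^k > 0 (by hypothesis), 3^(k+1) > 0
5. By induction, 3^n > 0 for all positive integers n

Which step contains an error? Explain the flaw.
Step 5: By induction, 3^n > 0 for all positive integers n

Step 5 concludes the proof by induction, but no base case was ever established. A valid induction proof requires: (1) a base case proving 3^1 > 0, and (2) an inductive step showing IF 3^k > 0 THEN 3^(k+1) > 0. Steps 2-4 correctly establish the inductive step, but without the base case the conclusion in step 5 does not follow.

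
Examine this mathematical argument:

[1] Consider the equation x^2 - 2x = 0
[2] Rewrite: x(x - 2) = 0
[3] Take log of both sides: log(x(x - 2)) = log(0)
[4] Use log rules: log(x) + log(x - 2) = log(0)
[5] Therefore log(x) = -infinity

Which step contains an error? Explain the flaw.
Step 3: Take log of both sides: log(x(x - 2)) = log(0)

Step 3 takes the logarithm of both sides, resulting in log(0) on the right side. The logarithm is only defined for positive numbers; log(0) is undefined (approaches negative infinity). This operation is invalid.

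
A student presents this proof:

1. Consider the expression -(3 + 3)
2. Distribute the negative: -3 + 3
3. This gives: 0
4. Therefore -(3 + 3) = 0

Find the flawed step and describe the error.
Step 2: Distribute the negative: -3 + 3

Step 2 incorrectly distributes the negative sign. The correct distribution is -(3 + 3) = -3 - 3 = -6. The negative must be applied to both terms, not just the first. The error treats -(3 + 3) as -3 + 3, which equals 0 instead of -6.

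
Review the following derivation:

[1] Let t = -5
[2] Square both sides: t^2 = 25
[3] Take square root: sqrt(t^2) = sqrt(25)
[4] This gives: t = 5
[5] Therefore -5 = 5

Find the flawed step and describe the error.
Step 4: This gives: t = 5

Step 4 incorrectly states that sqrt(t^2) = t. The correct identity is sqrt(t^2) = |t|. Since t = -5 < 0, we have sqrt(t^2) = |-5| = 5, not t = -5.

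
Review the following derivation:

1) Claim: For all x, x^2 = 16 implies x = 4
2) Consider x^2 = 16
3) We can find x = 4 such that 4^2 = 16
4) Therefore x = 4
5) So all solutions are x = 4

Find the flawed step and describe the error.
Step 4: Therefore x = 4

Step 4 incorrectly concludes that x = 4 is the only solution. The proof shows that x = 4 is A solution (existence), but does not show it is the ONLY solution (uniqueness). In fact, x = -4 is also a solution since (-4)^2 = 16. Finding one solution doesn't prove there are no others.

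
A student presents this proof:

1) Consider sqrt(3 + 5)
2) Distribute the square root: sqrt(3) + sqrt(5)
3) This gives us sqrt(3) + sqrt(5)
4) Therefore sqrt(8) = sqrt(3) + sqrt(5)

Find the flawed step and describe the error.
Step 2: Distribute the square root: sqrt(3) + sqrt(5)

Step 2 incorrectly 'distributes' the square root over addition. The square root function does not distribute: sqrt(a + b) ≠ sqrt(a) + sqrt(b). In fact, sqrt(3 + 5) = sqrt(8) ≈ 2.8284, while sqrt(3) + sqrt(5) ≈ 3.9681.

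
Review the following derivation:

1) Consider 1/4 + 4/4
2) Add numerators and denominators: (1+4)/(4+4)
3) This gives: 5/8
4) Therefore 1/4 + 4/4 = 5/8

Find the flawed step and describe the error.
Step 2: Add numerators and denominators: (1+4)/(4+4)

Step 2 incorrectly adds fractions by separately adding numerators and denominators. This is wrong. The correct method requires a common denominator: 1/4 + 4/4 = (1×4 + 4×4)/(4×4) = 20/16 = 5/4. The method used gives 5/8, which is different.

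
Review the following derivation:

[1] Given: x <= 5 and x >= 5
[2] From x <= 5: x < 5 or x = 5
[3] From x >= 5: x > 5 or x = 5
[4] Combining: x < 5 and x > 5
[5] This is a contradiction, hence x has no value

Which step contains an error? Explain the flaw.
Step 4: Combining: x < 5 and x > 5

Step 4 incorrectly combines the conditions. From x <= 5 and x >= 5, the intersection is x = 5. The error treats the 'or' cases as 'and' requirements. The correct conclusion is that x = 5 is the unique solution, not that no solution exists.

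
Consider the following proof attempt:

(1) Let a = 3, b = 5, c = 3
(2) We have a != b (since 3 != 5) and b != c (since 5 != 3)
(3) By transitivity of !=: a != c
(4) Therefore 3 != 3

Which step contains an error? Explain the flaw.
Step 3: By transitivity of !=: a != c

Step 3 incorrectly applies transitivity to the '!=' relation. Transitivity states: if a R b and b R c, then a R c. However, '!=' is not transitive. Counterexample: 3 != 5 and 5 != 3, but 3 = 3 (both equal 3). Transitivity holds for relations like <, <=, =, but not for !=.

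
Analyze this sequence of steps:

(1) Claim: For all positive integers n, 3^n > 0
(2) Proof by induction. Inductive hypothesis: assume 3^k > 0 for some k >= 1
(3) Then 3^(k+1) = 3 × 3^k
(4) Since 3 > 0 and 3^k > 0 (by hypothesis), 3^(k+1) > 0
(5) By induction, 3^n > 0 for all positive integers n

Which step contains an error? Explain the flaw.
Step 5: By induction, 3^n > 0 for all positive integers n

Step 5 concludes the proof by induction, but no base case was ever established. A valid induction proof requires: (1) a base case proving 3^1 > 0, and (2) an inductive step showing IF 3^k > 0 THEN 3^(k+1) > 0. Steps 2-4 correctly establish the inductive step, but without the base case the conclusion in step 5 does not follow.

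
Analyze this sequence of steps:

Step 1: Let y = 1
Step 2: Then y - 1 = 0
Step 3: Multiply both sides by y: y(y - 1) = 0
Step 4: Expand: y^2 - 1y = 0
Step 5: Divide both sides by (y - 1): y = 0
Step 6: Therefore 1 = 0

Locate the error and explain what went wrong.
Step 5: Divide both sides by (y - 1): y = 0

Step 5 divides both sides by (y - 1). However, since y = 1, we have (y - 1) = 0. Division by zero is undefined, making this step invalid.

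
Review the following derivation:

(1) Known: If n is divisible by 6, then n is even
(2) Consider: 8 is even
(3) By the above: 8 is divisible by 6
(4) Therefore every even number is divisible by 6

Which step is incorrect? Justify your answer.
Step 3: By the above: 8 is divisible by 6

Step 3 commits the fallacy of affirming the consequent. The known fact 'divisible by 6 → even' does NOT imply 'even → divisible by 6'. That would be the converse, which is false. For example, 8 is even but 8 ÷ 6 = 1.33, which is not an integer.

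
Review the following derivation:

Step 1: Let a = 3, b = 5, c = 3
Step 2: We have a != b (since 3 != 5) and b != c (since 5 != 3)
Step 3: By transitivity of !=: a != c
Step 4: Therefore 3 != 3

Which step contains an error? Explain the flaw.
Step 3: By transitivity of !=: a != c

Step 3 incorrectly applies transitivity to the '!=' relation. Transitivity states: if a R b and b R c, then a R c. However, '!=' is not transitive. Counterexample: 3 != 5 and 5 != 3, but 3 = 3 (both equal 3). Transitivity holds for relations like <, <=, =, but not for !=.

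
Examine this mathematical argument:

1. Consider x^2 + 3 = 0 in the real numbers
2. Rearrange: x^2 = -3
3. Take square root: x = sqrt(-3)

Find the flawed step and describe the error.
Step 3: Take square root: x = sqrt(-3)

Step 3 takes the square root of -3, which is negative. In the real number system, the square root of a negative number is undefined. The equation x^2 + 3 = 0 has no real solutions. Square roots of negative numbers only exist in the complex numbers.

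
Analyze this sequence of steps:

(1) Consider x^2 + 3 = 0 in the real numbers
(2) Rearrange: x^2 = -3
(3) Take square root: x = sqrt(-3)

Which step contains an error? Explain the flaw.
Step 3: Take square root: x = sqrt(-3)

Step 3 takes the square root of -3, which is negative. In the real number system, the square root of a negative number is undefined. The equation x^2 + 3 = 0 has no real solutions. Square roots of negative numbers only exist in the complex numbers.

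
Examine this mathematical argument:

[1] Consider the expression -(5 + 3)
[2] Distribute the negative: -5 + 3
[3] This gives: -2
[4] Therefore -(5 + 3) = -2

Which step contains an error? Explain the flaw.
Step 2: Distribute the negative: -5 + 3

Step 2 incorrectly distributes the negative sign. The correct distribution is -(5 + 3) = -5 - 3 = -8. The negative must be applied to both terms, not just the first. The error treats -(5 + 3) as -5 + 3, which equals -2 instead of -8.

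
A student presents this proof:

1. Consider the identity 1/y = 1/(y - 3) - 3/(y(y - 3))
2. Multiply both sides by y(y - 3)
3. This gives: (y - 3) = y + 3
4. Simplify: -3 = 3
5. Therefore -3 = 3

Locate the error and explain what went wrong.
Step 3: This gives: (y - 3) = y + 3

Step 3 makes a sign error when clearing denominators. Multiplying -3/(y(y - 3)) by y(y - 3) gives -3, not +3. The correct result is (y - 3) = y - 3, which is trivially true, not (y - 3) = y + 3. (Step 1 is a valid identity: 1/(y - 3) - 3/(y(y - 3)) = (y - 3)/(y(y - 3)) = 1/y.)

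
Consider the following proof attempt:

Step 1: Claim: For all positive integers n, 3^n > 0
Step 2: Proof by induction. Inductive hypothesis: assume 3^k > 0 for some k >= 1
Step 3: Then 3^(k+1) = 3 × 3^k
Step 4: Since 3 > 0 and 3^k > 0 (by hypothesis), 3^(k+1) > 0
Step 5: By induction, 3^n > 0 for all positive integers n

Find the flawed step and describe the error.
Step 5: By induction, 3^n > 0 for all positive integers n

Step 5 concludes the proof by induction, but no base case was ever established. A valid induction proof requires: (1) a base case proving 3^1 > 0, and (2) an inductive step showing IF 3^k > 0 THEN 3^(k+1) > 0. Steps 2-4 correctly establish the inductive step, but without the base case the conclusion in step 5 does not follow.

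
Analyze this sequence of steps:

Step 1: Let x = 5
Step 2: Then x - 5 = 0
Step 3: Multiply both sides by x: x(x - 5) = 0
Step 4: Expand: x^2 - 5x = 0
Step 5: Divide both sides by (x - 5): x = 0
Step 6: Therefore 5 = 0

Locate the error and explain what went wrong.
Step 5: Divide both sides by (x - 5): x = 0

Step 5 divides both sides by (x - 5). However, since x = 5, we have (x - 5) = 0. Division by zero is undefined, making this step invalid.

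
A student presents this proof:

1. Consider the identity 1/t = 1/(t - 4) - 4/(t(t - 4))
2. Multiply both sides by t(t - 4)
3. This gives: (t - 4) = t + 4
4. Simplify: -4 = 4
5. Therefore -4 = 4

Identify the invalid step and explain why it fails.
Step 3: This gives: (t - 4) = t + 4

Step 3 makes a sign error when clearing denominators. Multiplying -4/(t(t - 4)) by t(t - 4) gives -4, not +4. The correct result is (t - 4) = t - 4, which is trivially true, not (t - 4) = t + 4. (Step 1 is a valid identity: 1/(t - 4) - 4/(t(t - 4)) = (t - 4)/(t(t - 4)) = 1/t.)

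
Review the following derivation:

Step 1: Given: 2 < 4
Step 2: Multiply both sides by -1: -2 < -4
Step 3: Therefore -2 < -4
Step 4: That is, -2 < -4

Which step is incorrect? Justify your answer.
Step 2: Multiply both sides by -1: -2 < -4

Step 2 multiplies both sides by -1 but fails to reverse the inequality sign. When multiplying (or dividing) an inequality by a negative number, the direction must be reversed. Since 2 < 4, we should get -2 > -4, i.e., -2 > -4.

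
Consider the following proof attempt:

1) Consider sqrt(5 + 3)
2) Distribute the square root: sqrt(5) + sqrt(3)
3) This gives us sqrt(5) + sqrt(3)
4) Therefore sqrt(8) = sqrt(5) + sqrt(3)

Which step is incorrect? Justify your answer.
Step 2: Distribute the square root: sqrt(5) + sqrt(3)

Step 2 incorrectly 'distributes' the square root over addition. The square root function does not distribute: sqrt(a + b) ≠ sqrt(a) + sqrt(b). In fact, sqrt(5 + 3) = sqrt(8) ≈ 2.8284, while sqrt(5) + sqrt(3) ≈ 3.9681.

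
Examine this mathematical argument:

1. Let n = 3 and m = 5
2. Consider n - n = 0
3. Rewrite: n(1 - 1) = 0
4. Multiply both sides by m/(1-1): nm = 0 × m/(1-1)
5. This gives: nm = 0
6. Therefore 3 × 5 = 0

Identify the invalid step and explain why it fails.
Step 4: Multiply both sides by m/(1-1): nm = 0 × m/(1-1)

Step 4 multiplies both sides by m/(1-1). However, 1-1 = 0, so this is multiplication by m/0, which is undefined. We cannot multiply by an undefined expression.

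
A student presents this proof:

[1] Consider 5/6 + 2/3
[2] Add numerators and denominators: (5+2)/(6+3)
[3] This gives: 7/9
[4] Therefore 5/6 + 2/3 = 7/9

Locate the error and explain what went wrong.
Step 2: Add numerators and denominators: (5+2)/(6+3)

Step 2 incorrectly adds fractions by separately adding numerators and denominators. This is wrong. The correct method requires a common denominator: 5/6 + 2/3 = (5×3 + 2×6)/(6×3) = 27/18 = 3/2. The method used gives 7/9, which is different.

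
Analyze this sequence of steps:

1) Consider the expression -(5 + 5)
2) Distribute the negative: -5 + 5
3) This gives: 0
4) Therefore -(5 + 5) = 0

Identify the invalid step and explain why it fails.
Step 2: Distribute the negative: -5 + 5

Step 2 incorrectly distributes the negative sign. The correct distribution is -(5 + 5) = -5 - 5 = -10. The negative must be applied to both terms, not just the first. The error treats -(5 + 5) as -5 + 5, which equals 0 instead of -10.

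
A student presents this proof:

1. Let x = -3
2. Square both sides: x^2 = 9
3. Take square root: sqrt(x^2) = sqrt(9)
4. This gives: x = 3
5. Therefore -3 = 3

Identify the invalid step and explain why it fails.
Step 4: This gives: x = 3

Step 4 incorrectly states that sqrt(x^2) = x. The correct identity is sqrt(x^2) = |x|. Since x = -3 < 0, we have sqrt(x^2) = |-3| = 3, not x = -3.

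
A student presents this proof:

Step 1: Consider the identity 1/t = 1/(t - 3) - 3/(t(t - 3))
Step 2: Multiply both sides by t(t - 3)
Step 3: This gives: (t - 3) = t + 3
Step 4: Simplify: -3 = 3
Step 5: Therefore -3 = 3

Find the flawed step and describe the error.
Step 3: This gives: (t - 3) = t + 3

Step 3 makes a sign error when clearing denominators. Multiplying -3/(t(t - 3)) by t(t - 3) gives -3, not +3. The correct result is (t - 3) = t - 3, which is trivially true, not (t - 3) = t + 3. (Step 1 is a valid identity: 1/(t - 3) - 3/(t(t - 3)) = (t - 3)/(t(t - 3)) = 1/t.)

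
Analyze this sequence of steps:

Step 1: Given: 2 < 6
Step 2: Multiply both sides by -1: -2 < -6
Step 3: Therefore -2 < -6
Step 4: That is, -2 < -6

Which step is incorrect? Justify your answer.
Step 2: Multiply both sides by -1: -2 < -6

Step 2 multiplies both sides by -1 but fails to reverse the inequality sign. When multiplying (or dividing) an inequality by a negative number, the direction must be reversed. Since 2 < 6, we should get -2 > -6, i.e., -2 > -6.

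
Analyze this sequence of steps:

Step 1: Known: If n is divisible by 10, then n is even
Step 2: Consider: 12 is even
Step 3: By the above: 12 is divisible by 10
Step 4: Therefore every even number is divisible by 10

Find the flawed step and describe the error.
Step 3: By the above: 12 is divisible by 10

Step 3 commits the fallacy of affirming the consequent. The known fact 'divisible by 10 → even' does NOT imply 'even → divisible by 10'. That would be the converse, which is false. For example, 12 is even but 12 ÷ 10 = 1.20, which is not an integer.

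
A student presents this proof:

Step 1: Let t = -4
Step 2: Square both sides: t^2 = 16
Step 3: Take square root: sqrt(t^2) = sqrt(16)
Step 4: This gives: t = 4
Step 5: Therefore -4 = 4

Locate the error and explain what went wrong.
Step 4: This gives: t = 4

Step 4 incorrectly states that sqrt(t^2) = t. The correct identity is sqrt(t^2) = |t|. Since t = -4 < 0, we have sqrt(t^2) = |-4| = 4, not t = -4.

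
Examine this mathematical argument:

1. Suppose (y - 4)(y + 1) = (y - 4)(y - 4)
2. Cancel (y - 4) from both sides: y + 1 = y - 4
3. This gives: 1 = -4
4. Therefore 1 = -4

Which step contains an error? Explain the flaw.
Step 2: Cancel (y - 4) from both sides: y + 1 = y - 4

Step 2 cancels (y - 4) from both sides. This is only valid if (y - 4) ≠ 0, i.e., y ≠ 4. When y = 4, both sides equal zero regardless of the other factors. The correct approach requires considering y = 4 as a separate case.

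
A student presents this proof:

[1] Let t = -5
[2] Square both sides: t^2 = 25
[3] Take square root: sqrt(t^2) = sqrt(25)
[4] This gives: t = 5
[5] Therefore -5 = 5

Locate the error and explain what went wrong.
Step 4: This gives: t = 5

Step 4 incorrectly states that sqrt(t^2) = t. The correct identity is sqrt(t^2) = |t|. Since t = -5 < 0, we have sqrt(t^2) = |-5| = 5, not t = -5.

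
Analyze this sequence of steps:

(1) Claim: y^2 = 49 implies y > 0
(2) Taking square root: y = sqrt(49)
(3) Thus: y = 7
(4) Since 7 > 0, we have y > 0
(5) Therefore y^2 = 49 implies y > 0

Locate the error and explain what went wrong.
Step 2: Taking square root: y = sqrt(49)

Step 2 takes the square root and assumes the positive root only. The equation y^2 = 49 actually has two solutions: y = 7 and y = -7. The proof silently assumes y > 0 without justification, then uses this assumption to conclude y > 0, which is circular. The counterexample y = -7 shows the claim is false.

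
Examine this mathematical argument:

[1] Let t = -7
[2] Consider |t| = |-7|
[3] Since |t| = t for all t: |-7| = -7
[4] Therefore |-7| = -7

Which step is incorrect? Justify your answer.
Step 3: Since |t| = t for all t: |-7| = -7

Step 3 incorrectly states that |t| = t for all t. The correct definition is |t| = t when t >= 0, and |t| = -t when t < 0. Since -7 < 0, we have |-7| = -(-7) = 7, not -7.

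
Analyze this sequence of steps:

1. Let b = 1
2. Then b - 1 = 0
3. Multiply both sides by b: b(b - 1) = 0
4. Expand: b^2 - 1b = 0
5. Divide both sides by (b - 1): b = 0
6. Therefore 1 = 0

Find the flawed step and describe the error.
Step 5: Divide both sides by (b - 1): b = 0

Step 5 divides both sides by (b - 1). However, since b = 1, we have (b - 1) = 0. Division by zero is undefined, making this step invalid.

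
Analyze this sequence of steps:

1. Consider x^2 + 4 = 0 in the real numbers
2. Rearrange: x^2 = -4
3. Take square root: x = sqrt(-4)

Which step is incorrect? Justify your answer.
Step 3: Take square root: x = sqrt(-4)

Step 3 takes the square root of -4, which is negative. In the real number system, the square root of a negative number is undefined. The equation x^2 + 4 = 0 has no real solutions. Square roots of negative numbers only exist in the complex numbers.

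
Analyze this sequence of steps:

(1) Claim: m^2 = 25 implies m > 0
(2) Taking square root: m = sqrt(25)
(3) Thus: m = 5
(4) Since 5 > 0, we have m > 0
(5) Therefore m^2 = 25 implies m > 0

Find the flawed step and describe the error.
Step 2: Taking square root: m = sqrt(25)

Step 2 takes the square root and assumes the positive root only. The equation m^2 = 25 actually has two solutions: m = 5 and m = -5. The proof silently assumes m > 0 without justification, then uses this assumption to conclude m > 0, which is circular. The counterexample m = -5 shows the claim is false.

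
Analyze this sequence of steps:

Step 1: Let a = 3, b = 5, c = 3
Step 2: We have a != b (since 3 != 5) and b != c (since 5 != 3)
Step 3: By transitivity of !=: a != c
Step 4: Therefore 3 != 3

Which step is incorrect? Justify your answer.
Step 3: By transitivity of !=: a != c

Step 3 incorrectly applies transitivity to the '!=' relation. Transitivity states: if a R b and b R c, then a R c. However, '!=' is not transitive. Counterexample: 3 != 5 and 5 != 3, but 3 = 3 (both equal 3). Transitivity holds for relations like <, <=, =, but not for !=.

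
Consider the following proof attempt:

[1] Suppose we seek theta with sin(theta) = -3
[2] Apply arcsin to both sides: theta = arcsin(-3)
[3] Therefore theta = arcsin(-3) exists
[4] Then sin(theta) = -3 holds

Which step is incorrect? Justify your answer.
Step 2: Apply arcsin to both sides: theta = arcsin(-3)

Step 2 applies arcsin to -3. However, arcsin(x) is only defined for x in [-1, 1] because sin(theta) can only produce values in that range. Since |-3| > 1, arcsin(-3) is undefined. There is no angle whose sine equals -3.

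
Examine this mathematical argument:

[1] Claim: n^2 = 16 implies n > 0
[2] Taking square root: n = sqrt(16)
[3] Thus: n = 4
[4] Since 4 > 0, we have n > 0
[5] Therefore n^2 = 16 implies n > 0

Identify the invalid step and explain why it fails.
Step 2: Taking square root: n = sqrt(16)

Step 2 takes the square root and assumes the positive root only. The equation n^2 = 16 actually has two solutions: n = 4 and n = -4. The proof silently assumes n > 0 without justification, then uses this assumption to conclude n > 0, which is circular. The counterexample n = -4 shows the claim is false.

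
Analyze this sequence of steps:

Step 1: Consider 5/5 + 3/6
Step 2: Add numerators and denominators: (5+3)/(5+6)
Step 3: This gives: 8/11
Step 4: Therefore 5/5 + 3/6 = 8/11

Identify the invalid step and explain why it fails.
Step 2: Add numerators and denominators: (5+3)/(5+6)

Step 2 incorrectly adds fractions by separately adding numerators and denominators. This is wrong. The correct method requires a common denominator: 5/5 + 3/6 = (5×6 + 3×5)/(5×6) = 45/30 = 3/2. The method used gives 8/11, which is different.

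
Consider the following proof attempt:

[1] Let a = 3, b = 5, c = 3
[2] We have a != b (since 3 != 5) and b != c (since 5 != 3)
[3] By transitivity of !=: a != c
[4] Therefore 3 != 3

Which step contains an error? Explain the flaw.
Step 3: By transitivity of !=: a != c

Step 3 incorrectly applies transitivity to the '!=' relation. Transitivity states: if a R b and b R c, then a R c. However, '!=' is not transitive. Counterexample: 3 != 5 and 5 != 3, but 3 = 3 (both equal 3). Transitivity holds for relations like <, <=, =, but not for !=.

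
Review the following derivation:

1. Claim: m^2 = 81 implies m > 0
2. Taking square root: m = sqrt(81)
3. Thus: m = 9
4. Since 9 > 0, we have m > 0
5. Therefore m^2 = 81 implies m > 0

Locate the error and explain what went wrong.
Step 2: Taking square root: m = sqrt(81)

Step 2 takes the square root and assumes the positive root only. The equation m^2 = 81 actually has two solutions: m = 9 and m = -9. The proof silently assumes m > 0 without justification, then uses this assumption to conclude m > 0, which is circular. The counterexample m = -9 shows the claim is false.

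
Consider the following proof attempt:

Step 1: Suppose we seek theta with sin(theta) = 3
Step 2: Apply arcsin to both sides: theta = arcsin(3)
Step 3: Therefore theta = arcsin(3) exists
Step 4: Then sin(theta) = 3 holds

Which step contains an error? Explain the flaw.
Step 2: Apply arcsin to both sides: theta = arcsin(3)

Step 2 applies arcsin to 3. However, arcsin(x) is only defined for x in [-1, 1] because sin(theta) can only produce values in that range. Since |3| > 1, arcsin(3) is undefined. There is no angle whose sine equals 3.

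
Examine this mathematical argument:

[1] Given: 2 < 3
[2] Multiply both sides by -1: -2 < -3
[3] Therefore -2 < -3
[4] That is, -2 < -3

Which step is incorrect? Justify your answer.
Step 2: Multiply both sides by -1: -2 < -3

Step 2 multiplies both sides by -1 but fails to reverse the inequality sign. When multiplying (or dividing) an inequality by a negative number, the direction must be reversed. Since 2 < 3, we should get -2 > -3, i.e., -2 > -3.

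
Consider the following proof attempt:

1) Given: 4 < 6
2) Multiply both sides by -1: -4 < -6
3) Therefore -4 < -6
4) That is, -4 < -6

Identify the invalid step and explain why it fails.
Step 2: Multiply both sides by -1: -4 < -6

Step 2 multiplies both sides by -1 but fails to reverse the inequality sign. When multiplying (or dividing) an inequality by a negative number, the direction must be reversed. Since 4 < 6, we should get -4 > -6, i.e., -4 > -6.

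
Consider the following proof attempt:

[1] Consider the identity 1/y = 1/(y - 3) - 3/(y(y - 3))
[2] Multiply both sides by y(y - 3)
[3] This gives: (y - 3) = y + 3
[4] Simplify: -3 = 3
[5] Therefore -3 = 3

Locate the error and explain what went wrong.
Step 3: This gives: (y - 3) = y + 3

Step 3 makes a sign error when clearing denominators. Multiplying -3/(y(y - 3)) by y(y - 3) gives -3, not +3. The correct result is (y - 3) = y - 3, which is trivially true, not (y - 3) = y + 3. (Step 1 is a valid identity: 1/(y - 3) - 3/(y(y - 3)) = (y - 3)/(y(y - 3)) = 1/y.)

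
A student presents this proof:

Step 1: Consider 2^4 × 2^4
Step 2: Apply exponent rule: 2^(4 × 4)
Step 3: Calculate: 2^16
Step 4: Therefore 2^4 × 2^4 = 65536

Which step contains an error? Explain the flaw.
Step 2: Apply exponent rule: 2^(4 × 4)

Step 2 incorrectly states that a^b × a^c = a^(b×c). The correct rule is a^b × a^c = a^(b+c). The actual value is 2^4 × 2^4 = 2^8 = 256, not 2^16 = 65536.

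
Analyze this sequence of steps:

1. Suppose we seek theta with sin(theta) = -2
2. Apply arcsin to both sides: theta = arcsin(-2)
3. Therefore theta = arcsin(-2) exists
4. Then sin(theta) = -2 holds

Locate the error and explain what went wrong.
Step 2: Apply arcsin to both sides: theta = arcsin(-2)

Step 2 applies arcsin to -2. However, arcsin(x) is only defined for x in [-1, 1] because sin(theta) can only produce values in that range. Since |-2| > 1, arcsin(-2) is undefined. There is no angle whose sine equals -2.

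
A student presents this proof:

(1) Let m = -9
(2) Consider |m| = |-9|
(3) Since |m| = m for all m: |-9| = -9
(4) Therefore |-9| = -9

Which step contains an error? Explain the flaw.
Step 3: Since |m| = m for all m: |-9| = -9

Step 3 incorrectly states that |m| = m for all m. The correct definition is |m| = m when m >= 0, and |m| = -m when m < 0. Since -9 < 0, we have |-9| = -(-9) = 9, not -9.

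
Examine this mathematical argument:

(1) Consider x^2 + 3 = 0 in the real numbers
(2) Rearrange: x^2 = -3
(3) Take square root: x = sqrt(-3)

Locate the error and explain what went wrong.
Step 3: Take square root: x = sqrt(-3)

Step 3 takes the square root of -3, which is negative. In the real number system, the square root of a negative number is undefined. The equation x^2 + 3 = 0 has no real solutions. Square roots of negative numbers only exist in the complex numbers.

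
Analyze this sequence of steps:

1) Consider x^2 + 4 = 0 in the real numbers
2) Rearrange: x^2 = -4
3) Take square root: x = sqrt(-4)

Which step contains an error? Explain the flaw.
Step 3: Take square root: x = sqrt(-4)

Step 3 takes the square root of -4, which is negative. In the real number system, the square root of a negative number is undefined. The equation x^2 + 4 = 0 has no real solutions. Square roots of negative numbers only exist in the complex numbers.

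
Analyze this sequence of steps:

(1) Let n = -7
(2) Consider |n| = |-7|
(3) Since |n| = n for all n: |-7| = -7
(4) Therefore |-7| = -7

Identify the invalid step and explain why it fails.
Step 3: Since |n| = n for all n: |-7| = -7

Step 3 incorrectly states that |n| = n for all n. The correct definition is |n| = n when n >= 0, and |n| = -n when n < 0. Since -7 < 0, we have |-7| = -(-7) = 7, not -7.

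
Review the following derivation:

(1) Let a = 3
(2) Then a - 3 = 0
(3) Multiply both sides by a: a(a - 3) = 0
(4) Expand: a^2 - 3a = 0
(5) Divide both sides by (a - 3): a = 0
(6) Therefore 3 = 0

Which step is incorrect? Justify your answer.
Step 5: Divide both sides by (a - 3): a = 0

Step 5 divides both sides by (a - 3). However, since a = 3, we have (a - 3) = 0. Division by zero is undefined, making this step invalid.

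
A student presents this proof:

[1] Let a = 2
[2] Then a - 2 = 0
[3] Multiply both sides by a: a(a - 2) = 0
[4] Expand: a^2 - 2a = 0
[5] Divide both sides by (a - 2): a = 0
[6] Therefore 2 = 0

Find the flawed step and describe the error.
Step 5: Divide both sides by (a - 2): a = 0

Step 5 divides both sides by (a - 2). However, since a = 2, we have (a - 2) = 0. Division by zero is undefined, making this step invalid.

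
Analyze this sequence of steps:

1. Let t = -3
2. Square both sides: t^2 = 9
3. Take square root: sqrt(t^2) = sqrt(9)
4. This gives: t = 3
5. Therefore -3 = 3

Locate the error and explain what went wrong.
Step 4: This gives: t = 3

Step 4 incorrectly states that sqrt(t^2) = t. The correct identity is sqrt(t^2) = |t|. Since t = -3 < 0, we have sqrt(t^2) = |-3| = 3, not t = -3.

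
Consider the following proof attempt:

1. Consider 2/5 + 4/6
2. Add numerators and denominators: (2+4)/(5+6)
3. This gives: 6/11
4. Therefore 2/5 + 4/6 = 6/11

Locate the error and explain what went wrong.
Step 2: Add numerators and denominators: (2+4)/(5+6)

Step 2 incorrectly adds fractions by separately adding numerators and denominators. This is wrong. The correct method requires a common denominator: 2/5 + 4/6 = (2×6 + 4×5)/(5×6) = 32/30 = 16/15. The method used gives 6/11, which is different.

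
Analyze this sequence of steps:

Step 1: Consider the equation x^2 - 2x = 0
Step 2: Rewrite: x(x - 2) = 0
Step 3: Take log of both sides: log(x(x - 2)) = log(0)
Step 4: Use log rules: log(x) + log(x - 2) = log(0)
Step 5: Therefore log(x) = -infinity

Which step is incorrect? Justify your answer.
Step 3: Take log of both sides: log(x(x - 2)) = log(0)

Step 3 takes the logarithm of both sides, resulting in log(0) on the right side. The logarithm is only defined for positive numbers; log(0) is undefined (approaches negative infinity). This operation is invalid.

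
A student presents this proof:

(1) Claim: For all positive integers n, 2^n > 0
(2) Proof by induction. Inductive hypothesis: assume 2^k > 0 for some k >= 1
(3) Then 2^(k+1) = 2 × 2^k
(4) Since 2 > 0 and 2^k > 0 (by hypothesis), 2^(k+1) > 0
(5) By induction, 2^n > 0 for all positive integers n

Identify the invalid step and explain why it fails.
Step 5: By induction, 2^n > 0 for all positive integers n

Step 5 concludes the proof by induction, but no base case was ever established. A valid induction proof requires: (1) a base case proving 2^1 > 0, and (2) an inductive step showing IF 2^k > 0 THEN 2^(k+1) > 0. Steps 2-4 correctly establish the inductive step, but without the base case the conclusion in step 5 does not follow.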